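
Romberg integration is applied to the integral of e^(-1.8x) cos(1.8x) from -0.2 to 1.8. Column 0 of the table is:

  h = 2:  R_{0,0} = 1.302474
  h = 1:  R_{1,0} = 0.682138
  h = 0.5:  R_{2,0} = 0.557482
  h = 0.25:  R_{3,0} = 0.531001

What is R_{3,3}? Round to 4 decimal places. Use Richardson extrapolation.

0.5227

Richardson extrapolation on the trapezoidal column (denominator 4−1=3):
R_{1,1} = 0.682138 + (0.682138 − 1.302474)/3 = 0.475359
R_{2,1} = 0.557482 + (0.557482 − 0.682138)/3 = 0.515930
R_{3,1} = 0.531001 + (0.531001 − 0.557482)/3 = 0.522174
R_{2,2} = (16·0.515930 − 0.475359) / 15 = 0.518635
R_{3,2} = (16·0.522174 − 0.515930) / 15 = 0.522590
R_{3,3} = (64·0.522590 − 0.518635) / 63 = 0.522653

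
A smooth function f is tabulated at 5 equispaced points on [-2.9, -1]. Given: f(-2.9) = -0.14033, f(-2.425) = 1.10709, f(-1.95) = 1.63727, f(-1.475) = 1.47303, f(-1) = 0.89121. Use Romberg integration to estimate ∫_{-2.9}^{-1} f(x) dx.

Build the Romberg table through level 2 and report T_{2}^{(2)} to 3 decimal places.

2.269

T_{0}^{(0)} (trapezoid, 1 panel, h=1.9000): 0.71334
T_{1}^{(0)} (trapezoid, 2 panels, h=0.9500): 1.91207
T_{2}^{(0)} (trapezoid, 4 panels, h=0.4750): 2.18159
T_{1}^{(1)} = 1.91207 + (1.91207 − 0.71334)/3 = 2.31165
T_{2}^{(1)} = 2.18159 + (2.18159 − 1.91207)/3 = 2.27143
T_{2}^{(2)} = 2.27143 + (2.27143 − 2.31165)/15 = 2.26875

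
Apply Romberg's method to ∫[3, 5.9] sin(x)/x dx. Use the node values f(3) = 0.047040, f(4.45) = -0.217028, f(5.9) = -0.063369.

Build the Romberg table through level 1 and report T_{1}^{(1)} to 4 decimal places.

T_{0}^{(0)} (trapezoid, 1 panel, h=2.9000): -0.023677
T_{1}^{(0)} (trapezoid, 2 panels, h=1.4500): -0.326529
T_{1}^{(1)} = -0.326529 + (-0.326529 − (-0.023677))/3 = -0.427480

-0.4275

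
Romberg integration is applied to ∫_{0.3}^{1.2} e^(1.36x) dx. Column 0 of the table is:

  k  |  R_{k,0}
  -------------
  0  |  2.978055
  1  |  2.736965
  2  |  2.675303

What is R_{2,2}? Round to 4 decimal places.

Richardson extrapolation on the trapezoidal column (denominator 4−1=3):
R_{1,1} = 2.736965 + (2.736965 − 2.978055)/3 = 2.656602
R_{2,1} = (4·2.675303 − 2.736965) / 3 = 2.654749
R_{2,2} = 2.654749 + (2.654749 − 2.656602)/15 = 2.654625

2.6546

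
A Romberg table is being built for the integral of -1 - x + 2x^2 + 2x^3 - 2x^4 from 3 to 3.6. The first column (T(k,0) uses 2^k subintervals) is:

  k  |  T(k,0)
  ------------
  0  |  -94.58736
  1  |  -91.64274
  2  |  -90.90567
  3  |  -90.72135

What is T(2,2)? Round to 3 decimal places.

-90.660

T(1,1) = (4·(-91.64274) − (-94.58736)) / 3 = -90.66120
T(2,1) = (4·(-90.90567) − (-91.64274)) / 3 = -90.65998
T(2,2) = (16·(-90.65998) − (-90.66120)) / 15 = -90.65990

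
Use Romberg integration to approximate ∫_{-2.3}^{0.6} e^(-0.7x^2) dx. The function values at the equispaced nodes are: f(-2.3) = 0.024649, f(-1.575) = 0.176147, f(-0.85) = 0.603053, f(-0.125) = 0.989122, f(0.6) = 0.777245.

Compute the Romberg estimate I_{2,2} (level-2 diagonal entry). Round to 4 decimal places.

1.6156

I_{0,0} (trapezoid, 1 panel, h=2.9000): 1.162746
I_{1,0} (trapezoid, 2 panels, h=1.4500): 1.455800
I_{2,0} (trapezoid, 4 panels, h=0.7250): 1.572720
I_{1,1} = 1.455800 + (1.455800 − 1.162746)/3 = 1.553485
I_{2,1} = 1.572720 + (1.572720 − 1.455800)/3 = 1.611693
I_{2,2} = 1.611693 + (1.611693 − 1.553485)/15 = 1.615574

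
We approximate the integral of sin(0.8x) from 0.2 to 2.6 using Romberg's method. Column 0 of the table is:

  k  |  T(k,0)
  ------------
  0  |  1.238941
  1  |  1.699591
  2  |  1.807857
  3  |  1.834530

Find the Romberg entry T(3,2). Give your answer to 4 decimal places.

T(2,1) = (4·1.807857 − 1.699591) / 3 = 1.843946
T(3,1) = 1.834530 + (1.834530 − 1.807857)/3 = 1.843421
T(3,2) = 1.843421 + (1.843421 − 1.843946)/15 = 1.843386

1.8434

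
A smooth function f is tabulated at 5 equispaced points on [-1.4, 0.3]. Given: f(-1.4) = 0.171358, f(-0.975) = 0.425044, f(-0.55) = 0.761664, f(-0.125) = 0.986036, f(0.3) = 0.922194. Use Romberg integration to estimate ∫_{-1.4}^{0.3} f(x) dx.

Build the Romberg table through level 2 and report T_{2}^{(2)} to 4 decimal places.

T_{0}^{(0)} (trapezoid, 1 panel, h=1.7000): 0.929519
T_{1}^{(0)} (trapezoid, 2 panels, h=0.8500): 1.112174
T_{2}^{(0)} (trapezoid, 4 panels, h=0.4250): 1.155796
T_{1}^{(1)} = 1.112174 + (1.112174 − 0.929519)/3 = 1.173059
T_{2}^{(1)} = 1.155796 + (1.155796 − 1.112174)/3 = 1.170337
T_{2}^{(2)} = 1.170337 + (1.170337 − 1.173059)/15 = 1.170156

1.1702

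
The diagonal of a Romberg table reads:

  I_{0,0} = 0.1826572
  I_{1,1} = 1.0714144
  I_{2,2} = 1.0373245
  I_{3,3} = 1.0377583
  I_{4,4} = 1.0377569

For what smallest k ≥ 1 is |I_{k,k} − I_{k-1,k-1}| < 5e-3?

|I_{1,1} − I_{0,0}| = 0.8887572 ≥ 5e-3
|I_{2,2} − I_{1,1}| = 0.0340899 ≥ 5e-3
|I_{3,3} − I_{2,2}| = 0.0004338 < 5e-3

k = 3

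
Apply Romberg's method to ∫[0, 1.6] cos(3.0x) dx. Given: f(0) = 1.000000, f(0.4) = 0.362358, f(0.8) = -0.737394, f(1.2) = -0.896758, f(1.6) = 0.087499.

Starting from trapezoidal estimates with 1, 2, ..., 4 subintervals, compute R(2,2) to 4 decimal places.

R(0,0) (trapezoid, 1 panel, h=1.6000): 0.869999
R(1,0) (trapezoid, 2 panels, h=0.8000): -0.154916
R(2,0) (trapezoid, 4 panels, h=0.4000): -0.291218
R(1,1) = -0.154916 + (-0.154916 − 0.869999)/3 = -0.496554
R(2,1) = -0.291218 + (-0.291218 − (-0.154916))/3 = -0.336652
R(2,2) = -0.336652 + (-0.336652 − (-0.496554))/15 = -0.325992

-0.3260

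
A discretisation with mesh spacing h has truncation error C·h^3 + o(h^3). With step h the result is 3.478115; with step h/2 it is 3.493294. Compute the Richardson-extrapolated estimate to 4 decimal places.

3.4955

Extrapolated value = (8·A(h/2) − A(h)) / (8 − 1)
= (8·3.493294 − 3.478115) / 7
= 24.468237 / 7 = 3.495462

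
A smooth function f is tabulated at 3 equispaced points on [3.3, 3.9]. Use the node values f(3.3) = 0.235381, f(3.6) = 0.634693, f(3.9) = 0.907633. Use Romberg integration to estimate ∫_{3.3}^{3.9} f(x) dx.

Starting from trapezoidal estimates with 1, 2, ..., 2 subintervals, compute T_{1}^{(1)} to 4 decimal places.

T_{0}^{(0)} (trapezoid, 1 panel, h=0.6000): 0.342904
T_{1}^{(0)} (trapezoid, 2 panels, h=0.3000): 0.361860
T_{1}^{(1)} = 0.361860 + (0.361860 − 0.342904)/3 = 0.368179

0.3682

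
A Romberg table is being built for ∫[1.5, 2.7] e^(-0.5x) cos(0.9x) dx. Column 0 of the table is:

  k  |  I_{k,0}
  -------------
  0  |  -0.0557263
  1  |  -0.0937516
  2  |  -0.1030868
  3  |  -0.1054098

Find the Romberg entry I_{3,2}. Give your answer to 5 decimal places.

Richardson extrapolation on the trapezoidal column (denominator 4−1=3):
I_{2,1} = -0.1030868 + (-0.1030868 − (-0.0937516))/3 = -0.1061985
I_{3,1} = (4·(-0.1054098) − (-0.1030868)) / 3 = -0.1061841
I_{3,2} = -0.1061841 + (-0.1061841 − (-0.1061985))/15 = -0.1061831

-0.10618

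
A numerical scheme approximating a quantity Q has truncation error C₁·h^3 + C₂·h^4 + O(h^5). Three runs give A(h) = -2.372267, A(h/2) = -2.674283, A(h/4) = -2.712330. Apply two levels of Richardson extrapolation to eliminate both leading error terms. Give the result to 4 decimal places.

First eliminate the h^3 term (factor 2^3 = 8):
  B₁ = (8·(-2.674283) − (-2.372267))/7 = -2.717428
  B₂ = (8·(-2.712330) − (-2.674283))/7 = -2.717765
Then eliminate the h^4 term (factor 2^4 = 16):
  (16·(-2.717765) − (-2.717428))/15 = -2.717787

-2.7178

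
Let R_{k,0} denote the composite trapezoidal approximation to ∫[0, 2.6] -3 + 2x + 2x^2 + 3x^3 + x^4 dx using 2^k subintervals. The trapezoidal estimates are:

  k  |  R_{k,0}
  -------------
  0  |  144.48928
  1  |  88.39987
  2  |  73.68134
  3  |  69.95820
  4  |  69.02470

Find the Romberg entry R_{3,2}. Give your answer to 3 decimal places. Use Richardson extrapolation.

Richardson extrapolation on the trapezoidal column (denominator 4−1=3):
R_{2,1} = 73.68134 + (73.68134 − 88.39987)/3 = 68.77516
R_{3,1} = (4·69.95820 − 73.68134) / 3 = 68.71715
R_{3,2} = (16·68.71715 − 68.77516) / 15 = 68.71328

68.713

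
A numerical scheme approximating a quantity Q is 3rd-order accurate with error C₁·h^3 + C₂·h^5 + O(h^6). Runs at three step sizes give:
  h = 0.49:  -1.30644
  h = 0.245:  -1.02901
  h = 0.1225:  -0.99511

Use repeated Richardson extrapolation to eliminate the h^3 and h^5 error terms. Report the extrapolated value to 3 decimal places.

-0.990

First eliminate the h^3 term (factor 2^3 = 8):
  B₁ = (8·(-1.02901) − (-1.30644))/7 = -0.98938
  B₂ = (8·(-0.99511) − (-1.02901))/7 = -0.99027
Then eliminate the h^5 term (factor 2^5 = 32):
  (32·(-0.99027) − (-0.98938))/31 = -0.99030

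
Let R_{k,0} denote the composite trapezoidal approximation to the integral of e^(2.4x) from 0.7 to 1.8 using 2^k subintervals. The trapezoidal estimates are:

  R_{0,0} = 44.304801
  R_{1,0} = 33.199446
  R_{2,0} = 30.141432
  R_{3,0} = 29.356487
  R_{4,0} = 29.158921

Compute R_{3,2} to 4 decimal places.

29.0930

Richardson extrapolation on the trapezoidal column (denominator 4−1=3):
R_{2,1} = 30.141432 + (30.141432 − 33.199446)/3 = 29.122094
R_{3,1} = 29.356487 + (29.356487 − 30.141432)/3 = 29.094839
R_{3,2} = (16·29.094839 − 29.122094) / 15 = 29.093022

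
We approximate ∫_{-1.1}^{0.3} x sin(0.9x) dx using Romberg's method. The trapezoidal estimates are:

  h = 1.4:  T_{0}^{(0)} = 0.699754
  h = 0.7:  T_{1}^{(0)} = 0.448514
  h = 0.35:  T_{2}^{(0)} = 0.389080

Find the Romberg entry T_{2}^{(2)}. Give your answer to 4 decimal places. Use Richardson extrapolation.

Richardson extrapolation on the trapezoidal column (denominator 4−1=3):
T_{1}^{(1)} = (4·0.448514 − 0.699754) / 3 = 0.364767
T_{2}^{(1)} = (4·0.389080 − 0.448514) / 3 = 0.369269
T_{2}^{(2)} = 0.369269 + (0.369269 − 0.364767)/15 = 0.369569

0.3696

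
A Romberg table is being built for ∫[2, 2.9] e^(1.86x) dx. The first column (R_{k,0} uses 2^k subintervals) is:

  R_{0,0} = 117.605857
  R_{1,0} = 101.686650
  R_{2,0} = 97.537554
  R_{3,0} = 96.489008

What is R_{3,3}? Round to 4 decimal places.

Richardson extrapolation on the trapezoidal column (denominator 4−1=3):
R_{1,1} = (4·101.686650 − 117.605857) / 3 = 96.380248
R_{2,1} = 97.537554 + (97.537554 − 101.686650)/3 = 96.154522
R_{3,1} = 96.489008 + (96.489008 − 97.537554)/3 = 96.139493
R_{2,2} = 96.154522 + (96.154522 − 96.380248)/15 = 96.139474
R_{3,2} = 96.139493 + (96.139493 − 96.154522)/15 = 96.138491
R_{3,3} = (64·96.138491 − 96.139474) / 63 = 96.138475

96.1385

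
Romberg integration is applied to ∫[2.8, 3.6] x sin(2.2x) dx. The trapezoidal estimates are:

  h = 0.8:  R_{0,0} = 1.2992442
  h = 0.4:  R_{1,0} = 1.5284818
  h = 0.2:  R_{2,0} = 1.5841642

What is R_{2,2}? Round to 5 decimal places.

1.60258

R_{1,1} = 1.5284818 + (1.5284818 − 1.2992442)/3 = 1.6048943
R_{2,1} = (4·1.5841642 − 1.5284818) / 3 = 1.6027250
R_{2,2} = 1.6027250 + (1.6027250 − 1.6048943)/15 = 1.6025804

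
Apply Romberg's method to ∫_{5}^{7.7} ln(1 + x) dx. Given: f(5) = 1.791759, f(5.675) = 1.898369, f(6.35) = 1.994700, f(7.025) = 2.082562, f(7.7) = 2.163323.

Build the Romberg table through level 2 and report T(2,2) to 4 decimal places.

5.3704

T(0,0) (trapezoid, 1 panel, h=2.7000): 5.339361
T(1,0) (trapezoid, 2 panels, h=1.3500): 5.362525
T(2,0) (trapezoid, 4 panels, h=0.6750): 5.368391
T(1,1) = 5.362525 + (5.362525 − 5.339361)/3 = 5.370246
T(2,1) = 5.368391 + (5.368391 − 5.362525)/3 = 5.370346
T(2,2) = 5.370346 + (5.370346 − 5.370246)/15 = 5.370353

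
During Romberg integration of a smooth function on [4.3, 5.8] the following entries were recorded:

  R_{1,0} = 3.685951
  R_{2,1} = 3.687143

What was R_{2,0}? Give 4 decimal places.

3.6868

From R_{2,1} = (4·R_{2,0} − R_{1,0})/3, solve for R_{2,0}:
4·R_{2,0} = 3·3.687143 + 3.685951 = 14.747380
R_{2,0} = 3.686845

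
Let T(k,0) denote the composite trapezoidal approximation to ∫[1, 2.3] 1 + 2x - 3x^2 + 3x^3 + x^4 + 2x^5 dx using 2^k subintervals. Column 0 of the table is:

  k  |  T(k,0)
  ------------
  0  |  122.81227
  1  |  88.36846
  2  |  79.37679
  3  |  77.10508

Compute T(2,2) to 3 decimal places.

76.346

Richardson extrapolation on the trapezoidal column (denominator 4−1=3):
T(1,1) = 88.36846 + (88.36846 − 122.81227)/3 = 76.88719
T(2,1) = (4·79.37679 − 88.36846) / 3 = 76.37957
T(2,2) = 76.37957 + (76.37957 − 76.88719)/15 = 76.34573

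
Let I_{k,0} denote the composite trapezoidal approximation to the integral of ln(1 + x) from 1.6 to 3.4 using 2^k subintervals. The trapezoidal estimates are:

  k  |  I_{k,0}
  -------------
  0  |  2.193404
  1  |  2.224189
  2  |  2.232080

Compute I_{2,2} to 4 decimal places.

Richardson extrapolation on the trapezoidal column (denominator 4−1=3):
I_{1,1} = (4·2.224189 − 2.193404) / 3 = 2.234451
I_{2,1} = (4·2.232080 − 2.224189) / 3 = 2.234710
I_{2,2} = 2.234710 + (2.234710 − 2.234451)/15 = 2.234727

2.2347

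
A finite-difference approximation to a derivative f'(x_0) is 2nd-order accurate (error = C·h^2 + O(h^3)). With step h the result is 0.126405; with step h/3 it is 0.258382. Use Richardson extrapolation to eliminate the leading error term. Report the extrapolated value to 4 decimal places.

The leading error scales as h^2; refining by a factor of 3 reduces it by 3^2 = 9.
Extrapolated value = (9·A(h/3) − A(h)) / (9 − 1)
= (9·0.258382 − 0.126405) / 8
= 2.199033 / 8 = 0.274879

0.2749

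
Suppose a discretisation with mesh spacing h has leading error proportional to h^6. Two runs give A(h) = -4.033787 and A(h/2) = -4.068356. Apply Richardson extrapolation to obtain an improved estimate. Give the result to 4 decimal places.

-4.0689

Extrapolated value = (64·A(h/2) − A(h)) / (64 − 1)
= (64·(-4.068356) − (-4.033787)) / 63
= -256.340997 / 63 = -4.068905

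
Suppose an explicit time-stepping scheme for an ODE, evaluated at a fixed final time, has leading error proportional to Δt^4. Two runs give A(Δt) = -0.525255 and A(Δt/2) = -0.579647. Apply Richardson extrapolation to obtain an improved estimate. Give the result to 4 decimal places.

-0.5833

Extrapolated value = (16·A(Δt/2) − A(Δt)) / (16 − 1)
= (16·(-0.579647) − (-0.525255)) / 15
= -8.749097 / 15 = -0.583273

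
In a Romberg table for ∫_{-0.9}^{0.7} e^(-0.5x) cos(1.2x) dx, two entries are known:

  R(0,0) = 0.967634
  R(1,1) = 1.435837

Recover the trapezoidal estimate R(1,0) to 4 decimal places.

From R(1,1) = (4·R(1,0) − R(0,0))/3, solve for R(1,0):
4·R(1,0) = 3·1.435837 + 0.967634 = 5.275145
R(1,0) = 1.318786

1.3188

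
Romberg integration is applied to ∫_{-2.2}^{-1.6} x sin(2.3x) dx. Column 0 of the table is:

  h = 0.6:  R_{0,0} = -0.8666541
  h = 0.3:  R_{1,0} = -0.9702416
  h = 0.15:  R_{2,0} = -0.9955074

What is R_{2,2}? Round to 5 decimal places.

Richardson extrapolation on the trapezoidal column (denominator 4−1=3):
R_{1,1} = -0.9702416 + (-0.9702416 − (-0.8666541))/3 = -1.0047708
R_{2,1} = (4·(-0.9955074) − (-0.9702416)) / 3 = -1.0039293
R_{2,2} = -1.0039293 + (-1.0039293 − (-1.0047708))/15 = -1.0038732

-1.00387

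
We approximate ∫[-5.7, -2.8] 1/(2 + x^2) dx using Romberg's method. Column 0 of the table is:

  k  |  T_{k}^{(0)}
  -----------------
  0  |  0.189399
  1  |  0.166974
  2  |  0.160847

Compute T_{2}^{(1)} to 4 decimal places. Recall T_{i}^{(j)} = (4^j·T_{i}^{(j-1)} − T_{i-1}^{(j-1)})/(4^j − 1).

T_{2}^{(1)} = (4·0.160847 − 0.166974) / 3 = 0.158805
(Column j=1 coincides with Simpson's rule on the same nodes.)

0.1588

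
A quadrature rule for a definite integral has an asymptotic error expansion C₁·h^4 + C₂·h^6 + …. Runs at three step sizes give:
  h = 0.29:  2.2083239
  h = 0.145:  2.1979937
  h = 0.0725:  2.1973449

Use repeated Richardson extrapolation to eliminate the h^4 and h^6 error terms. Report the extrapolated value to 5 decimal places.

First eliminate the h^4 term (factor 2^4 = 16):
  B₁ = (16·2.1979937 − 2.2083239)/15 = 2.1973050
  B₂ = (16·2.1973449 − 2.1979937)/15 = 2.1973016
Then eliminate the h^6 term (factor 2^6 = 64):
  (64·2.1973016 − 2.1973050)/63 = 2.1973015

2.19730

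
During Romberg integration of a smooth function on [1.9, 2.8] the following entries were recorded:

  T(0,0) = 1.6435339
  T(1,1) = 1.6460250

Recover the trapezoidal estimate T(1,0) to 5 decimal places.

From T(1,1) = (4·T(1,0) − T(0,0))/3, solve for T(1,0):
4·T(1,0) = 3·1.6460250 + 1.6435339 = 6.5816089
T(1,0) = 1.6454022

1.64540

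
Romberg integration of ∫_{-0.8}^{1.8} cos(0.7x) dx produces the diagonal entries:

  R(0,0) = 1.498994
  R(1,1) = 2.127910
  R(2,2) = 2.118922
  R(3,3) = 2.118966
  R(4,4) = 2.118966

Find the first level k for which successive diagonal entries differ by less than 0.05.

|R(1,1) − R(0,0)| = 0.628916 ≥ 0.05
|R(2,2) − R(1,1)| = 0.008988 < 0.05

k = 2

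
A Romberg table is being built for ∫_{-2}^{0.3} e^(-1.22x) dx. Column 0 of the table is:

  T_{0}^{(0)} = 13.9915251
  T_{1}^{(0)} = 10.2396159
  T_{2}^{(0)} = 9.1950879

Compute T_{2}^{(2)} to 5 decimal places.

8.83744

Richardson extrapolation on the trapezoidal column (denominator 4−1=3):
T_{1}^{(1)} = (4·10.2396159 − 13.9915251) / 3 = 8.9889795
T_{2}^{(1)} = (4·9.1950879 − 10.2396159) / 3 = 8.8469119
T_{2}^{(2)} = (16·8.8469119 − 8.9889795) / 15 = 8.8374407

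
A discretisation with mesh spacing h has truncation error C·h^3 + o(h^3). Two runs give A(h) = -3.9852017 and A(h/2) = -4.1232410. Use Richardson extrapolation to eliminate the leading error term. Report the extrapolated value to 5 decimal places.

-4.14296

Extrapolated value = (8·A(h/2) − A(h)) / (8 − 1)
= (8·(-4.1232410) − (-3.9852017)) / 7
= -29.0007263 / 7 = -4.1429609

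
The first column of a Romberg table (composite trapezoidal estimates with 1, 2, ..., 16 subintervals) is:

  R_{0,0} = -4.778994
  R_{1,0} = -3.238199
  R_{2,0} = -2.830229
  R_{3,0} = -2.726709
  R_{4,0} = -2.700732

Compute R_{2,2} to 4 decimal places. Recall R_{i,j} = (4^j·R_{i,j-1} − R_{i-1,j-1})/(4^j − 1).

Richardson extrapolation on the trapezoidal column (denominator 4−1=3):
R_{1,1} = -3.238199 + (-3.238199 − (-4.778994))/3 = -2.724601
R_{2,1} = (4·(-2.830229) − (-3.238199)) / 3 = -2.694239
R_{2,2} = (16·(-2.694239) − (-2.724601)) / 15 = -2.692215

-2.6922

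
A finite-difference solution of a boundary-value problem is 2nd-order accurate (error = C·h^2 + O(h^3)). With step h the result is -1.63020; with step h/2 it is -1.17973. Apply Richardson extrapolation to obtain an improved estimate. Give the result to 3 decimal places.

The leading error scales as h^2; refining by a factor of 2 reduces it by 2^2 = 4.
Extrapolated value = (4·A(h/2) − A(h)) / (4 − 1)
= (4·(-1.17973) − (-1.63020)) / 3
= -3.08872 / 3 = -1.02957

-1.030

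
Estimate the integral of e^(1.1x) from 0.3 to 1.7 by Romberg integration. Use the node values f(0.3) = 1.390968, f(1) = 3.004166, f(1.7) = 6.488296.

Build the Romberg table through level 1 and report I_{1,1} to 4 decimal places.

4.6424

I_{0,0} (trapezoid, 1 panel, h=1.4000): 5.515485
I_{1,0} (trapezoid, 2 panels, h=0.7000): 4.860659
I_{1,1} = 4.860659 + (4.860659 − 5.515485)/3 = 4.642384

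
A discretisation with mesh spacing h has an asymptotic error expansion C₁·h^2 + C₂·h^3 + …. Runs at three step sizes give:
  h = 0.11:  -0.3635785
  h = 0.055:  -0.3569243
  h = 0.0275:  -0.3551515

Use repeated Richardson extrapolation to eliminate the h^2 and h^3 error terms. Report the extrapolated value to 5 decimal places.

First eliminate the h^2 term (factor 2^2 = 4):
  B₁ = (4·(-0.3569243) − (-0.3635785))/3 = -0.3547062
  B₂ = (4·(-0.3551515) − (-0.3569243))/3 = -0.3545606
Then eliminate the h^3 term (factor 2^3 = 8):
  (8·(-0.3545606) − (-0.3547062))/7 = -0.3545398

-0.35454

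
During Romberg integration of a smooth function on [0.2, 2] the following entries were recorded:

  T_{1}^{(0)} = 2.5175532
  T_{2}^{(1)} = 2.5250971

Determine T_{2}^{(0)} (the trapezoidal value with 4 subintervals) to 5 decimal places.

From T_{2}^{(1)} = (4·T_{2}^{(0)} − T_{1}^{(0)})/3, solve for T_{2}^{(0)}:
4·T_{2}^{(0)} = 3·2.5250971 + 2.5175532 = 10.0928445
T_{2}^{(0)} = 2.5232111

2.52321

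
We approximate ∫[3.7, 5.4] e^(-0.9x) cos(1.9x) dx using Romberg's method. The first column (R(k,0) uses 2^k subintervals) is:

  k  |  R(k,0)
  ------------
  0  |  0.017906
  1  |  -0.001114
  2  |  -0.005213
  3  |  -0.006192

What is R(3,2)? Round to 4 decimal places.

-0.0065

Richardson extrapolation on the trapezoidal column (denominator 4−1=3):
R(2,1) = -0.005213 + (-0.005213 − (-0.001114))/3 = -0.006579
R(3,1) = -0.006192 + (-0.006192 − (-0.005213))/3 = -0.006518
R(3,2) = (16·(-0.006518) − (-0.006579)) / 15 = -0.006514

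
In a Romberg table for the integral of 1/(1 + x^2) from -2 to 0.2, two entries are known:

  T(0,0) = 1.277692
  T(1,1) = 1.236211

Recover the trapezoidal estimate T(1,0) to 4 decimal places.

From T(1,1) = (4·T(1,0) − T(0,0))/3, solve for T(1,0):
4·T(1,0) = 3·1.236211 + 1.277692 = 4.986325
T(1,0) = 1.246581

1.2466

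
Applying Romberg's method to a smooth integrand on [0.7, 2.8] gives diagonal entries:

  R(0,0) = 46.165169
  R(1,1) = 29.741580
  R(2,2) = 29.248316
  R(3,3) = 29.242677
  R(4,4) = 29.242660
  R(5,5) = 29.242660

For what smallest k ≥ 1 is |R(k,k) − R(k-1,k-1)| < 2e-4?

k = 4

|R(1,1) − R(0,0)| = 16.423589 ≥ 2e-4
|R(2,2) − R(1,1)| = 0.493264 ≥ 2e-4
|R(3,3) − R(2,2)| = 0.005639 ≥ 2e-4
|R(4,4) − R(3,3)| = 0.000017 < 2e-4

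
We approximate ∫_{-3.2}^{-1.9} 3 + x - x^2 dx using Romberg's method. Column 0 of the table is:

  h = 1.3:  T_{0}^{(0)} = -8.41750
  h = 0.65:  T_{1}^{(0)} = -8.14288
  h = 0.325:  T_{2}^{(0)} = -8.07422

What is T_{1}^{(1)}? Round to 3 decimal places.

Richardson extrapolation on the trapezoidal column (denominator 4−1=3):
T_{1}^{(1)} = (4·(-8.14288) − (-8.41750)) / 3 = -8.05134

-8.051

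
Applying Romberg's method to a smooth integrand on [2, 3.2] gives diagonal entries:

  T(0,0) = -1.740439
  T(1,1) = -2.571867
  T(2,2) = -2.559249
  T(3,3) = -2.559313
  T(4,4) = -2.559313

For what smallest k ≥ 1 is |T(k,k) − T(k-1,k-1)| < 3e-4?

k = 3

|T(1,1) − T(0,0)| = 0.831428 ≥ 3e-4
|T(2,2) − T(1,1)| = 0.012618 ≥ 3e-4
|T(3,3) − T(2,2)| = 0.000064 < 3e-4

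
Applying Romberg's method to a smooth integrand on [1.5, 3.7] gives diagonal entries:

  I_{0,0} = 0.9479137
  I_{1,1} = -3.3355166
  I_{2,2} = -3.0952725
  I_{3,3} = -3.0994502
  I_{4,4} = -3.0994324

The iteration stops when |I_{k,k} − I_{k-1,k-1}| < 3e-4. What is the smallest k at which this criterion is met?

|I_{1,1} − I_{0,0}| = 4.2834303 ≥ 3e-4
|I_{2,2} − I_{1,1}| = 0.2402441 ≥ 3e-4
|I_{3,3} − I_{2,2}| = 0.0041777 ≥ 3e-4
|I_{4,4} − I_{3,3}| = 0.0000178 < 3e-4

k = 4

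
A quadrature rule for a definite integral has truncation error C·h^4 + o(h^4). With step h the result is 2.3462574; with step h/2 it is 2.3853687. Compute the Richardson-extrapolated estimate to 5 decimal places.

The leading error scales as h^4; refining by a factor of 2 reduces it by 2^4 = 16.
Extrapolated value = (16·A(h/2) − A(h)) / (16 − 1)
= (16·2.3853687 − 2.3462574) / 15
= 35.8196418 / 15 = 2.3879761

2.38798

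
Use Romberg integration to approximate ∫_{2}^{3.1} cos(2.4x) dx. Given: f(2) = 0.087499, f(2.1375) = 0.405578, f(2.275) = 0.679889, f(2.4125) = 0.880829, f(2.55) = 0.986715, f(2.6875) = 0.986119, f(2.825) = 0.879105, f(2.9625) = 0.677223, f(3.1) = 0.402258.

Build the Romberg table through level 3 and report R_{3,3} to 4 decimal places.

R_{0,0} (trapezoid, 1 panel, h=1.1000): 0.269366
R_{1,0} (trapezoid, 2 panels, h=0.5500): 0.677376
R_{2,0} (trapezoid, 4 panels, h=0.2750): 0.767412
R_{3,0} (trapezoid, 8 panels, h=0.1375): 0.789296
R_{1,1} = 0.677376 + (0.677376 − 0.269366)/3 = 0.813379
R_{2,1} = 0.767412 + (0.767412 − 0.677376)/3 = 0.797424
R_{3,1} = 0.789296 + (0.789296 − 0.767412)/3 = 0.796591
R_{2,2} = 0.797424 + (0.797424 − 0.813379)/15 = 0.796360
R_{3,2} = 0.796591 + (0.796591 − 0.797424)/15 = 0.796535
R_{3,3} = 0.796535 + (0.796535 − 0.796360)/63 = 0.796538

0.7965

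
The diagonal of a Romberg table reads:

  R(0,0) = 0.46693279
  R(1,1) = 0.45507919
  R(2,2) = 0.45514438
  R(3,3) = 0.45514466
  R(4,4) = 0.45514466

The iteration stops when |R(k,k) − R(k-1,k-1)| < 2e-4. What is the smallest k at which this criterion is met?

|R(1,1) − R(0,0)| = 0.01185360 ≥ 2e-4
|R(2,2) − R(1,1)| = 0.00006519 < 2e-4

k = 2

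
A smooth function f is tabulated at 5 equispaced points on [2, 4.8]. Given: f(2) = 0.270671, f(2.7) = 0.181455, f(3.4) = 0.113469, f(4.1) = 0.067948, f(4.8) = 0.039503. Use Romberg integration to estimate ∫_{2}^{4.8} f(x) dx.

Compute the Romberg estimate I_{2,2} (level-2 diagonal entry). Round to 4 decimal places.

0.3582

I_{0,0} (trapezoid, 1 panel, h=2.8000): 0.434244
I_{1,0} (trapezoid, 2 panels, h=1.4000): 0.375978
I_{2,0} (trapezoid, 4 panels, h=0.7000): 0.362571
I_{1,1} = 0.375978 + (0.375978 − 0.434244)/3 = 0.356556
I_{2,1} = 0.362571 + (0.362571 − 0.375978)/3 = 0.358102
I_{2,2} = 0.358102 + (0.358102 − 0.356556)/15 = 0.358205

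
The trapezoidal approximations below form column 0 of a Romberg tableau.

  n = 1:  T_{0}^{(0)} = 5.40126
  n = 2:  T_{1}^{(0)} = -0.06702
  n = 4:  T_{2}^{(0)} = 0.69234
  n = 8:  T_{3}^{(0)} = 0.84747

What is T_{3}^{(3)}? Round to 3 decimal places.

0.892

T_{1}^{(1)} = -0.06702 + (-0.06702 − 5.40126)/3 = -1.88978
T_{2}^{(1)} = (4·0.69234 − (-0.06702)) / 3 = 0.94546
T_{3}^{(1)} = (4·0.84747 − 0.69234) / 3 = 0.89918
T_{2}^{(2)} = (16·0.94546 − (-1.88978)) / 15 = 1.13448
T_{3}^{(2)} = 0.89918 + (0.89918 − 0.94546)/15 = 0.89609
T_{3}^{(3)} = 0.89609 + (0.89609 − 1.13448)/63 = 0.89231
(Column j=1 coincides with Simpson's rule on the same nodes.)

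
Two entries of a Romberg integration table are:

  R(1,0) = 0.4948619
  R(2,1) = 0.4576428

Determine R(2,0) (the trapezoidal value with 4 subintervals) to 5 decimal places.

0.46695

From R(2,1) = (4·R(2,0) − R(1,0))/3, solve for R(2,0):
4·R(2,0) = 3·0.4576428 + 0.4948619 = 1.8677903
R(2,0) = 0.4669476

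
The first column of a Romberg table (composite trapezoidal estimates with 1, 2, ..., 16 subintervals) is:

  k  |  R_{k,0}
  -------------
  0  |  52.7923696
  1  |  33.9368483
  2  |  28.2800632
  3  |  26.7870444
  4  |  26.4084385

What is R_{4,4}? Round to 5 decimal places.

26.28175

Richardson extrapolation on the trapezoidal column (denominator 4−1=3):
R_{1,1} = 33.9368483 + (33.9368483 − 52.7923696)/3 = 27.6516745
R_{2,1} = (4·28.2800632 − 33.9368483) / 3 = 26.3944682
R_{3,1} = 26.7870444 + (26.7870444 − 28.2800632)/3 = 26.2893715
R_{4,1} = 26.4084385 + (26.4084385 − 26.7870444)/3 = 26.2822365
R_{2,2} = 26.3944682 + (26.3944682 − 27.6516745)/15 = 26.3106544
R_{3,2} = 26.2893715 + (26.2893715 − 26.3944682)/15 = 26.2823651
R_{4,2} = (16·26.2822365 − 26.2893715) / 15 = 26.2817608
R_{3,3} = 26.2823651 + (26.2823651 − 26.3106544)/63 = 26.2819161
R_{4,3} = 26.2817608 + (26.2817608 − 26.2823651)/63 = 26.2817512
R_{4,4} = 26.2817512 + (26.2817512 − 26.2819161)/255 = 26.2817506
(Column j=1 coincides with Simpson's rule on the same nodes.)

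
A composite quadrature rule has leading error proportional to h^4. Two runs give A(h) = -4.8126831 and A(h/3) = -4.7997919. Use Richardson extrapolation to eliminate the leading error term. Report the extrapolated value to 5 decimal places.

-4.79963

Extrapolated value = (81·A(h/3) − A(h)) / (81 − 1)
= (81·(-4.7997919) − (-4.8126831)) / 80
= -383.9704608 / 80 = -4.7996308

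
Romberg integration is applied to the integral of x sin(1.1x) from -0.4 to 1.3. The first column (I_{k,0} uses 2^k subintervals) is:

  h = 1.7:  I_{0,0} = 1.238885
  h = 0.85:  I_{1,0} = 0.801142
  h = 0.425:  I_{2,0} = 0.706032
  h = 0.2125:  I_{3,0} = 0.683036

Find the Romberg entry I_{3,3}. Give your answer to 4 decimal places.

0.6754

Richardson extrapolation on the trapezoidal column (denominator 4−1=3):
I_{1,1} = (4·0.801142 − 1.238885) / 3 = 0.655228
I_{2,1} = (4·0.706032 − 0.801142) / 3 = 0.674329
I_{3,1} = 0.683036 + (0.683036 − 0.706032)/3 = 0.675371
I_{2,2} = 0.674329 + (0.674329 − 0.655228)/15 = 0.675602
I_{3,2} = 0.675371 + (0.675371 − 0.674329)/15 = 0.675440
I_{3,3} = 0.675440 + (0.675440 − 0.675602)/63 = 0.675437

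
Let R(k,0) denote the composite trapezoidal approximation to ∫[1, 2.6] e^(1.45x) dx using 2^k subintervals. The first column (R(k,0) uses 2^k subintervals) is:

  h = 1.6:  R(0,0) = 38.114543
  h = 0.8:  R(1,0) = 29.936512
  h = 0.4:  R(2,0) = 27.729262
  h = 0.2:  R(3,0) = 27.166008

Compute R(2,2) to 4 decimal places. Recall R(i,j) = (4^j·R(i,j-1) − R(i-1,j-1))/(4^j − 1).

R(1,1) = (4·29.936512 − 38.114543) / 3 = 27.210502
R(2,1) = 27.729262 + (27.729262 − 29.936512)/3 = 26.993512
R(2,2) = 26.993512 + (26.993512 − 27.210502)/15 = 26.979046

26.9790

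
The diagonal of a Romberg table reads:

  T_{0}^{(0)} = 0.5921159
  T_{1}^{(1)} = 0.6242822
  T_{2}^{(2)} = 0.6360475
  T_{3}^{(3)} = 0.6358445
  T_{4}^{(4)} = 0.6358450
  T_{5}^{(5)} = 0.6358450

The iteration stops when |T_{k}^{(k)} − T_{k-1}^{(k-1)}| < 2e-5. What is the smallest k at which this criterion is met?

k = 4

|T_{1}^{(1)} − T_{0}^{(0)}| = 0.0321663 ≥ 2e-5
|T_{2}^{(2)} − T_{1}^{(1)}| = 0.0117653 ≥ 2e-5
|T_{3}^{(3)} − T_{2}^{(2)}| = 0.0002030 ≥ 2e-5
|T_{4}^{(4)} − T_{3}^{(3)}| = 0.0000005 < 2e-5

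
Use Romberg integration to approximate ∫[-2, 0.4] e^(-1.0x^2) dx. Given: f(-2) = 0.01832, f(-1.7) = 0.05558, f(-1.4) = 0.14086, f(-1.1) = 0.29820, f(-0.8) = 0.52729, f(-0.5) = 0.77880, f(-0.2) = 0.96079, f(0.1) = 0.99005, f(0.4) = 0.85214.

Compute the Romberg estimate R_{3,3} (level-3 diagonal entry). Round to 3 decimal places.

1.261

R_{0,0} (trapezoid, 1 panel, h=2.4000): 1.04455
R_{1,0} (trapezoid, 2 panels, h=1.2000): 1.15502
R_{2,0} (trapezoid, 4 panels, h=0.6000): 1.23850
R_{3,0} (trapezoid, 8 panels, h=0.3000): 1.25604
R_{1,1} = 1.15502 + (1.15502 − 1.04455)/3 = 1.19184
R_{2,1} = 1.23850 + (1.23850 − 1.15502)/3 = 1.26633
R_{3,1} = 1.25604 + (1.25604 − 1.23850)/3 = 1.26189
R_{2,2} = 1.26633 + (1.26633 − 1.19184)/15 = 1.27130
R_{3,2} = 1.26189 + (1.26189 − 1.26633)/15 = 1.26159
R_{3,3} = 1.26159 + (1.26159 − 1.27130)/63 = 1.26144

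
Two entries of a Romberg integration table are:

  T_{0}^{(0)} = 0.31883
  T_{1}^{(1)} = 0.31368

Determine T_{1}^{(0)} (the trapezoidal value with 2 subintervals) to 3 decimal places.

From T_{1}^{(1)} = (4·T_{1}^{(0)} − T_{0}^{(0)})/3, solve for T_{1}^{(0)}:
4·T_{1}^{(0)} = 3·0.31368 + 0.31883 = 1.25987
T_{1}^{(0)} = 0.31497

0.315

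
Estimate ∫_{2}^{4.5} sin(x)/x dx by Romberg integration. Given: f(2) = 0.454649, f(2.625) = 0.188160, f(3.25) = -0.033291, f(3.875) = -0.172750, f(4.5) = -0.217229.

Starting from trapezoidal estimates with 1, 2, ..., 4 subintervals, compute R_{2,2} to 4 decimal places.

0.0488

R_{0,0} (trapezoid, 1 panel, h=2.5000): 0.296775
R_{1,0} (trapezoid, 2 panels, h=1.2500): 0.106774
R_{2,0} (trapezoid, 4 panels, h=0.6250): 0.063018
R_{1,1} = 0.106774 + (0.106774 − 0.296775)/3 = 0.043440
R_{2,1} = 0.063018 + (0.063018 − 0.106774)/3 = 0.048433
R_{2,2} = 0.048433 + (0.048433 − 0.043440)/15 = 0.048766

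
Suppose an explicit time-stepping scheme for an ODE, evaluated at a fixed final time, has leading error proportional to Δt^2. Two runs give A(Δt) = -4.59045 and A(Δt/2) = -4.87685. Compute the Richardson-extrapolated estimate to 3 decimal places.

The leading error scales as Δt^2; refining by a factor of 2 reduces it by 2^2 = 4.
Extrapolated value = (4·A(Δt/2) − A(Δt)) / (4 − 1)
= (4·(-4.87685) − (-4.59045)) / 3
= -14.91695 / 3 = -4.97232

-4.972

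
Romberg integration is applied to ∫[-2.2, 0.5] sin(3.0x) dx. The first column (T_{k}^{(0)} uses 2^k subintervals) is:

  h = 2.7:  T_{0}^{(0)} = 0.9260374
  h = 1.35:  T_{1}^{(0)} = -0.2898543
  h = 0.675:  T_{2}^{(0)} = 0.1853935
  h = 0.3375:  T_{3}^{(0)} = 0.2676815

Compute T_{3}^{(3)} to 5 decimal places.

0.28994

Richardson extrapolation on the trapezoidal column (denominator 4−1=3):
T_{1}^{(1)} = (4·(-0.2898543) − 0.9260374) / 3 = -0.6951515
T_{2}^{(1)} = (4·0.1853935 − (-0.2898543)) / 3 = 0.3438094
T_{3}^{(1)} = (4·0.2676815 − 0.1853935) / 3 = 0.2951108
T_{2}^{(2)} = 0.3438094 + (0.3438094 − (-0.6951515))/15 = 0.4130735
T_{3}^{(2)} = (16·0.2951108 − 0.3438094) / 15 = 0.2918642
T_{3}^{(3)} = 0.2918642 + (0.2918642 − 0.4130735)/63 = 0.2899402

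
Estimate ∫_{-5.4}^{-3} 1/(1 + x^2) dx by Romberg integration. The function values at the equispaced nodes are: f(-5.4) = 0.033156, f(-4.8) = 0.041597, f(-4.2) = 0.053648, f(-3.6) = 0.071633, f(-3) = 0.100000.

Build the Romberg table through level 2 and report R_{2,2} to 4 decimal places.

R_{0,0} (trapezoid, 1 panel, h=2.4000): 0.159787
R_{1,0} (trapezoid, 2 panels, h=1.2000): 0.144271
R_{2,0} (trapezoid, 4 panels, h=0.6000): 0.140074
R_{1,1} = 0.144271 + (0.144271 − 0.159787)/3 = 0.139099
R_{2,1} = 0.140074 + (0.140074 − 0.144271)/3 = 0.138675
R_{2,2} = 0.138675 + (0.138675 − 0.139099)/15 = 0.138647

0.1386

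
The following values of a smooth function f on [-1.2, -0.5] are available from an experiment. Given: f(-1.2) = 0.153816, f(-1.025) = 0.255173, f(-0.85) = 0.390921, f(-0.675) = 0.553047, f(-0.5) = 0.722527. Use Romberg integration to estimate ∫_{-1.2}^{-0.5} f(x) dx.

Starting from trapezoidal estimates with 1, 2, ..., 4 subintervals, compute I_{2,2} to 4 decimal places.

I_{0,0} (trapezoid, 1 panel, h=0.7000): 0.306720
I_{1,0} (trapezoid, 2 panels, h=0.3500): 0.290182
I_{2,0} (trapezoid, 4 panels, h=0.1750): 0.286530
I_{1,1} = 0.290182 + (0.290182 − 0.306720)/3 = 0.284669
I_{2,1} = 0.286530 + (0.286530 − 0.290182)/3 = 0.285313
I_{2,2} = 0.285313 + (0.285313 − 0.284669)/15 = 0.285356

0.2854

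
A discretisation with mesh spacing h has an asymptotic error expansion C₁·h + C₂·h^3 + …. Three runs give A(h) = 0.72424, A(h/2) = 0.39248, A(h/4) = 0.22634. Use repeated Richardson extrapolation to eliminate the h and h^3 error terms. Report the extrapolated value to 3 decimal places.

0.060

First eliminate the h term (factor 2^1 = 2):
  B₁ = (2·0.39248 − 0.72424)/1 = 0.06072
  B₂ = (2·0.22634 − 0.39248)/1 = 0.06020
Then eliminate the h^3 term (factor 2^3 = 8):
  (8·0.06020 − 0.06072)/7 = 0.06013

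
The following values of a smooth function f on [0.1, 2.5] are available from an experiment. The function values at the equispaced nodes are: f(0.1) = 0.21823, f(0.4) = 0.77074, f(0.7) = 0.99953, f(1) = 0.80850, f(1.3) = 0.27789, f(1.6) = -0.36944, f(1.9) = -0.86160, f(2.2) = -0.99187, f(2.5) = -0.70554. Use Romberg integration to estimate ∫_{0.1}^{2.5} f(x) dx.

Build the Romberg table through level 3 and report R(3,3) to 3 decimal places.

R(0,0) (trapezoid, 1 panel, h=2.4000): -0.58477
R(1,0) (trapezoid, 2 panels, h=1.2000): 0.04108
R(2,0) (trapezoid, 4 panels, h=0.6000): 0.10330
R(3,0) (trapezoid, 8 panels, h=0.3000): 0.11703
R(1,1) = 0.04108 + (0.04108 − (-0.58477))/3 = 0.24970
R(2,1) = 0.10330 + (0.10330 − 0.04108)/3 = 0.12404
R(3,1) = 0.11703 + (0.11703 − 0.10330)/3 = 0.12161
R(2,2) = 0.12404 + (0.12404 − 0.24970)/15 = 0.11566
R(3,2) = 0.12161 + (0.12161 − 0.12404)/15 = 0.12145
R(3,3) = 0.12145 + (0.12145 − 0.11566)/63 = 0.12154

0.122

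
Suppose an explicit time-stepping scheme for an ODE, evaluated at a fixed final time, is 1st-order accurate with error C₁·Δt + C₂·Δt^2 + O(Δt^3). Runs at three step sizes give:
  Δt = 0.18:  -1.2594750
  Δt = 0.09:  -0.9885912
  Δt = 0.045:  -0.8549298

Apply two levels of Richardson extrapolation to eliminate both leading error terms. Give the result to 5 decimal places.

First eliminate the Δt term (factor 2^1 = 2):
  B₁ = (2·(-0.9885912) − (-1.2594750))/1 = -0.7177074
  B₂ = (2·(-0.8549298) − (-0.9885912))/1 = -0.7212684
Then eliminate the Δt^2 term (factor 2^2 = 4):
  (4·(-0.7212684) − (-0.7177074))/3 = -0.7224554

-0.72246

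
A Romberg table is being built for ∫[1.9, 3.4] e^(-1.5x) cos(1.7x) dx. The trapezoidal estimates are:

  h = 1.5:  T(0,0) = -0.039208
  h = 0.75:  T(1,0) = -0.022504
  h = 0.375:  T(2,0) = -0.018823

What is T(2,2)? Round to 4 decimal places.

-0.0176

Richardson extrapolation on the trapezoidal column (denominator 4−1=3):
T(1,1) = (4·(-0.022504) − (-0.039208)) / 3 = -0.016936
T(2,1) = -0.018823 + (-0.018823 − (-0.022504))/3 = -0.017596
T(2,2) = -0.017596 + (-0.017596 − (-0.016936))/15 = -0.017640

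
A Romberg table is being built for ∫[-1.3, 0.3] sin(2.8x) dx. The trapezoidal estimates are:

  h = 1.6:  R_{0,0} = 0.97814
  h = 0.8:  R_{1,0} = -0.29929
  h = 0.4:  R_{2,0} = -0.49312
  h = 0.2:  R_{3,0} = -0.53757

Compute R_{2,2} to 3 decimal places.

R_{1,1} = (4·(-0.29929) − 0.97814) / 3 = -0.72510
R_{2,1} = (4·(-0.49312) − (-0.29929)) / 3 = -0.55773
R_{2,2} = -0.55773 + (-0.55773 − (-0.72510))/15 = -0.54657

-0.547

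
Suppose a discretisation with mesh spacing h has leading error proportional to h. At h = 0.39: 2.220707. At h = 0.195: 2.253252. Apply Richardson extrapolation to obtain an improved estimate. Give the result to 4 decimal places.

2.2858

The leading error scales as h; refining by a factor of 2 reduces it by 2^1 = 2.
Extrapolated value = (2·A(h/2) − A(h)) / (2 − 1)
= (2·2.253252 − 2.220707) / 1
= 2.285797 / 1 = 2.285797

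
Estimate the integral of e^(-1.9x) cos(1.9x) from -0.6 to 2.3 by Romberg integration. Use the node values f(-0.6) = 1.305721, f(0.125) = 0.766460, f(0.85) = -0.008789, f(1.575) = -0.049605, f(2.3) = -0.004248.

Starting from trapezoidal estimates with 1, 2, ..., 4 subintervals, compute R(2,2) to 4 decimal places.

R(0,0) (trapezoid, 1 panel, h=2.9000): 1.887136
R(1,0) (trapezoid, 2 panels, h=1.4500): 0.930824
R(2,0) (trapezoid, 4 panels, h=0.7250): 0.985132
R(1,1) = 0.930824 + (0.930824 − 1.887136)/3 = 0.612053
R(2,1) = 0.985132 + (0.985132 − 0.930824)/3 = 1.003235
R(2,2) = 1.003235 + (1.003235 − 0.612053)/15 = 1.029314

1.0293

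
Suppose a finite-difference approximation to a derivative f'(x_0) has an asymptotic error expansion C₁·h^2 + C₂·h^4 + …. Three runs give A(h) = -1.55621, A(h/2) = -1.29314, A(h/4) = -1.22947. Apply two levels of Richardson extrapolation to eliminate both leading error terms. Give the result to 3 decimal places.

First eliminate the h^2 term (factor 2^2 = 4):
  B₁ = (4·(-1.29314) − (-1.55621))/3 = -1.20545
  B₂ = (4·(-1.22947) − (-1.29314))/3 = -1.20825
Then eliminate the h^4 term (factor 2^4 = 16):
  (16·(-1.20825) − (-1.20545))/15 = -1.20844

-1.208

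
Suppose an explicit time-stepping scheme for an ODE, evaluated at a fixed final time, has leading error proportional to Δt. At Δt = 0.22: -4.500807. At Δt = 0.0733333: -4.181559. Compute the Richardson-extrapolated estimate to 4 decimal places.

-4.0219

Extrapolated value = (3·A(Δt/3) − A(Δt)) / (3 − 1)
= (3·(-4.181559) − (-4.500807)) / 2
= -8.043870 / 2 = -4.021935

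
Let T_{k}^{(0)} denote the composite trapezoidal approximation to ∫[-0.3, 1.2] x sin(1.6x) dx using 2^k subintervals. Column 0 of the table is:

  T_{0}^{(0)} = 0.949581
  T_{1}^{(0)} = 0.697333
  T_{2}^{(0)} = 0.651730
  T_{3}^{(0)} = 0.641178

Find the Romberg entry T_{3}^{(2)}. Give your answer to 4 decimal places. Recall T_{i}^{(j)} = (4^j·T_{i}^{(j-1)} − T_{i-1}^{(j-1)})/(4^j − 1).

0.6377

Richardson extrapolation on the trapezoidal column (denominator 4−1=3):
T_{2}^{(1)} = 0.651730 + (0.651730 − 0.697333)/3 = 0.636529
T_{3}^{(1)} = 0.641178 + (0.641178 − 0.651730)/3 = 0.637661
T_{3}^{(2)} = (16·0.637661 − 0.636529) / 15 = 0.637736
(Column j=1 coincides with Simpson's rule on the same nodes.)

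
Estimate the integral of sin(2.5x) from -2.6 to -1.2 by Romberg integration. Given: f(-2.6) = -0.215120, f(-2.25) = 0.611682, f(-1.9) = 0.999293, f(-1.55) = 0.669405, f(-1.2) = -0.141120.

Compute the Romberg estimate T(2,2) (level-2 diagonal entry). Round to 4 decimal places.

T(0,0) (trapezoid, 1 panel, h=1.4000): -0.249368
T(1,0) (trapezoid, 2 panels, h=0.7000): 0.574821
T(2,0) (trapezoid, 4 panels, h=0.3500): 0.735791
T(1,1) = 0.574821 + (0.574821 − (-0.249368))/3 = 0.849551
T(2,1) = 0.735791 + (0.735791 − 0.574821)/3 = 0.789448
T(2,2) = 0.789448 + (0.789448 − 0.849551)/15 = 0.785441

0.7854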